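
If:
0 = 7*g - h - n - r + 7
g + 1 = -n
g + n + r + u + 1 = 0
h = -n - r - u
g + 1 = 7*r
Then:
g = -1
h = 0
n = 0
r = 0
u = 0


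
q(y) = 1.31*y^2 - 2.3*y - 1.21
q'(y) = 2.62*y - 2.3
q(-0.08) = -1.02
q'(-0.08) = -2.51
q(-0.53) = 0.38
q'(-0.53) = -3.69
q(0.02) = -1.26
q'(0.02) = -2.25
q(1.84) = -1.01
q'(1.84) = 2.52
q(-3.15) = 19.03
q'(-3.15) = -10.55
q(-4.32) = 33.17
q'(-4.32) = -13.62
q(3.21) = 4.91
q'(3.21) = 6.11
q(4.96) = 19.61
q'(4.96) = 10.70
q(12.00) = 159.83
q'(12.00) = 29.14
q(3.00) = 3.68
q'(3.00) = 5.56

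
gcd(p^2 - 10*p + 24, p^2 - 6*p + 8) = p - 4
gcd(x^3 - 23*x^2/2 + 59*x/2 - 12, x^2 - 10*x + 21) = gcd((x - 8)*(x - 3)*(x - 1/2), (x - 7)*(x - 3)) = x - 3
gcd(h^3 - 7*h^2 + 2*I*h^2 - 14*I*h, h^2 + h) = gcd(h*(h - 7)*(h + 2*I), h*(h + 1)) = h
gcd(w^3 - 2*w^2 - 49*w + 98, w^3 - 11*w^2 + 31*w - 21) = w - 7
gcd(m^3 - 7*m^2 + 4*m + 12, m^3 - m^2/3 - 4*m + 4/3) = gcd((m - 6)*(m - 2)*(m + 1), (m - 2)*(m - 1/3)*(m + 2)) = m - 2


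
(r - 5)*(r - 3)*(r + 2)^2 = r^4 - 4*r^3 - 13*r^2 + 28*r + 60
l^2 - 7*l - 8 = (l - 8)*(l + 1)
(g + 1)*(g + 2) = g^2 + 3*g + 2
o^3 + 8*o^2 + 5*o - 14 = (o - 1)*(o + 2)*(o + 7)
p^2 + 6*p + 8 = (p + 2)*(p + 4)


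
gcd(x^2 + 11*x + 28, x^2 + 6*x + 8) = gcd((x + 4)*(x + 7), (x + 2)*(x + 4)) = x + 4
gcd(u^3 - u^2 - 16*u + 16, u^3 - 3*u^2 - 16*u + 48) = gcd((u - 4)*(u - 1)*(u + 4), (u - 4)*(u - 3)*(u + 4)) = u^2 - 16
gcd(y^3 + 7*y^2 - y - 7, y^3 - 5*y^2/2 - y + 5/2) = y^2 - 1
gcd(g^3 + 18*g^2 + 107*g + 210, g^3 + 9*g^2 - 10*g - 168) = g^2 + 13*g + 42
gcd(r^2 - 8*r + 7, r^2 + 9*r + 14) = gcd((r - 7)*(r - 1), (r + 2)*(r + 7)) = 1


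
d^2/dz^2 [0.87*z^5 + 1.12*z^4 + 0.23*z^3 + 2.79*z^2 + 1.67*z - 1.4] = 17.4*z^3 + 13.44*z^2 + 1.38*z + 5.58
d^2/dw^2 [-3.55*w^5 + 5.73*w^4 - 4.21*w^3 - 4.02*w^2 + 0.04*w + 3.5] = -71.0*w^3 + 68.76*w^2 - 25.26*w - 8.04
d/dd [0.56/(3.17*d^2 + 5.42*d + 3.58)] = (-3.5504*d - 3.0352)/(3.17*d^2 + 5.42*d + 3.58)^2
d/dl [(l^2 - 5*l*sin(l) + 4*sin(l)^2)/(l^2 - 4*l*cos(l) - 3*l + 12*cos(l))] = ((l^2 - 5*l*sin(l) + 4*sin(l)^2)*(-4*l*sin(l) - 2*l + 12*sin(l) + 4*cos(l) + 3) + (l^2 - 4*l*cos(l) - 3*l + 12*cos(l))*(-5*l*cos(l) + 2*l - 5*sin(l) + 4*sin(2*l)))/((l - 3)^2*(l - 4*cos(l))^2)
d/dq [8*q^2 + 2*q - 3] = 16*q + 2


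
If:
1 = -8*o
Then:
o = -1/8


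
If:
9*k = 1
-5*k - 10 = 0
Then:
No Solution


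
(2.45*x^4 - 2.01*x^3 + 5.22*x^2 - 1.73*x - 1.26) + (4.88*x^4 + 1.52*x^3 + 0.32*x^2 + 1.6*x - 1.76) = 7.33*x^4 - 0.49*x^3 + 5.54*x^2 - 0.13*x - 3.02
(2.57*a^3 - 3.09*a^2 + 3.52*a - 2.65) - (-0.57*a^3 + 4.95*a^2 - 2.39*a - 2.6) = 3.14*a^3 - 8.04*a^2 + 5.91*a - 0.0499999999999998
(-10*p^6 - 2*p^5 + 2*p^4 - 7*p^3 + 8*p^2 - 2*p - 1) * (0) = 0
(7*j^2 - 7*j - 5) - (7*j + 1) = 7*j^2 - 14*j - 6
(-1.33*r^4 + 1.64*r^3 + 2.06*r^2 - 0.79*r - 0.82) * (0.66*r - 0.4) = -0.8778*r^5 + 1.6144*r^4 + 0.7036*r^3 - 1.3454*r^2 - 0.2252*r + 0.328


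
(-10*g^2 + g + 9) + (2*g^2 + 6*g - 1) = -8*g^2 + 7*g + 8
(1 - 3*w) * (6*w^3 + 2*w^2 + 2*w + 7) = -18*w^4 - 4*w^2 - 19*w + 7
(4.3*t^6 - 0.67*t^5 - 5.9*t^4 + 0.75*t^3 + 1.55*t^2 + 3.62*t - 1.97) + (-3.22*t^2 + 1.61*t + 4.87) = 4.3*t^6 - 0.67*t^5 - 5.9*t^4 + 0.75*t^3 - 1.67*t^2 + 5.23*t + 2.9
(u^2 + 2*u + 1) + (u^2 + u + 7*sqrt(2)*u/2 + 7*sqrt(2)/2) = 2*u^2 + 3*u + 7*sqrt(2)*u/2 + 1 + 7*sqrt(2)/2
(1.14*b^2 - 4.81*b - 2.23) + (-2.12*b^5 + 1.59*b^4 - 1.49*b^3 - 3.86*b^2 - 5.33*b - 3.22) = -2.12*b^5 + 1.59*b^4 - 1.49*b^3 - 2.72*b^2 - 10.14*b - 5.45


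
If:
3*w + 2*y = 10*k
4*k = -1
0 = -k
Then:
No Solution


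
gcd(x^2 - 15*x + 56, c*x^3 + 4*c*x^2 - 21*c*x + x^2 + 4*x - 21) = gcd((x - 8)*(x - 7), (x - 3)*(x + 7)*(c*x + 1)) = 1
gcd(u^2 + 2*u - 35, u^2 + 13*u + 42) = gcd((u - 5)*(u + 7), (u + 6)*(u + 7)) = u + 7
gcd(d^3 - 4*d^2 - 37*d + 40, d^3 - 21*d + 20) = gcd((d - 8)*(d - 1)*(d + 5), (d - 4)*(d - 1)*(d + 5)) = d^2 + 4*d - 5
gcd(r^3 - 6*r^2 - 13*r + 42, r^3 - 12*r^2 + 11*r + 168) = r^2 - 4*r - 21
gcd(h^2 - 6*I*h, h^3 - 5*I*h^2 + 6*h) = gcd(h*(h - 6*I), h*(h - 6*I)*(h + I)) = h^2 - 6*I*h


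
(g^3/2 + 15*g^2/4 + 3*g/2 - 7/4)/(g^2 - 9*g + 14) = (2*g^3 + 15*g^2 + 6*g - 7)/(4*(g^2 - 9*g + 14))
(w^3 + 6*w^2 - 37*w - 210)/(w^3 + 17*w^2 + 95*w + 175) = (w - 6)/(w + 5)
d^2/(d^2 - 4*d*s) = d/(d - 4*s)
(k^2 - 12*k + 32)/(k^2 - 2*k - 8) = (k - 8)/(k + 2)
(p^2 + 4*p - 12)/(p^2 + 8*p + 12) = (p - 2)/(p + 2)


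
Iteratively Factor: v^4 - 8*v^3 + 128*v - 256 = (v - 4)*(v^3 - 4*v^2 - 16*v + 64) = (v - 4)*(v + 4)*(v^2 - 8*v + 16) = (v - 4)^2*(v + 4)*(v - 4)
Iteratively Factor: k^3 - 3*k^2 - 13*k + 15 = (k + 3)*(k^2 - 6*k + 5) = (k - 1)*(k + 3)*(k - 5)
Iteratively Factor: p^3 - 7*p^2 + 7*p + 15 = (p - 5)*(p^2 - 2*p - 3) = (p - 5)*(p + 1)*(p - 3)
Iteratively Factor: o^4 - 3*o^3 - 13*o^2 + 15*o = (o - 1)*(o^3 - 2*o^2 - 15*o) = (o - 1)*(o + 3)*(o^2 - 5*o) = o*(o - 1)*(o + 3)*(o - 5)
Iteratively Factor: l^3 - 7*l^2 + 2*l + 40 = (l - 5)*(l^2 - 2*l - 8) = (l - 5)*(l + 2)*(l - 4)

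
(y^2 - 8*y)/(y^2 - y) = (y - 8)/(y - 1)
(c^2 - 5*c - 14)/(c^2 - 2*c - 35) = (c + 2)/(c + 5)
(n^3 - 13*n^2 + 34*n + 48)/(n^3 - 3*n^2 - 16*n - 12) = (n - 8)/(n + 2)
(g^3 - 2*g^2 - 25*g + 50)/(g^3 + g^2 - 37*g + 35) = (g^2 + 3*g - 10)/(g^2 + 6*g - 7)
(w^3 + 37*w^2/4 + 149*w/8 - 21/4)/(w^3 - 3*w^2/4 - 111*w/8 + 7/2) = (w + 6)/(w - 4)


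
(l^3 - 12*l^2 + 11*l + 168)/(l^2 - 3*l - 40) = (l^2 - 4*l - 21)/(l + 5)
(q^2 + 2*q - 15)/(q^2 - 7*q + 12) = (q + 5)/(q - 4)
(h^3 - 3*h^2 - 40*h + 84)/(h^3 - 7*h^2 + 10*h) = (h^2 - h - 42)/(h*(h - 5))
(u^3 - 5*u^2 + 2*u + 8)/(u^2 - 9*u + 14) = (u^2 - 3*u - 4)/(u - 7)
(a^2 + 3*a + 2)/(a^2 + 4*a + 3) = (a + 2)/(a + 3)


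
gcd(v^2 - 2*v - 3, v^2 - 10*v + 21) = v - 3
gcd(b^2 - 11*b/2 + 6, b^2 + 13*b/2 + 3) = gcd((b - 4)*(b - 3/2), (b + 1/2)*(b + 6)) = 1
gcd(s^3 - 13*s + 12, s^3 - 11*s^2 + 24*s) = s - 3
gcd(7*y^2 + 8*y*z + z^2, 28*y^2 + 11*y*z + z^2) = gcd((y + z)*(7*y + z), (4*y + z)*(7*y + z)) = 7*y + z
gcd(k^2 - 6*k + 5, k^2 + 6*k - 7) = k - 1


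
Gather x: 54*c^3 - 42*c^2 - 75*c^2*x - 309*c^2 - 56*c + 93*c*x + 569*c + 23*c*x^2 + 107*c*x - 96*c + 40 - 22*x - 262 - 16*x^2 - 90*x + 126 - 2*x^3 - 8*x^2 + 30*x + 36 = 54*c^3 - 351*c^2 + 417*c - 2*x^3 + x^2*(23*c - 24) + x*(-75*c^2 + 200*c - 82) - 60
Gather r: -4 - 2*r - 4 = -2*r - 8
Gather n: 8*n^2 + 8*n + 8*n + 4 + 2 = 8*n^2 + 16*n + 6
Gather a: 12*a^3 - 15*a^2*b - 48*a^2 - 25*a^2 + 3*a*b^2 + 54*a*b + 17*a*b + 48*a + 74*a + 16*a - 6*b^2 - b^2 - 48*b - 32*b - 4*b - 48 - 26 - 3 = 12*a^3 + a^2*(-15*b - 73) + a*(3*b^2 + 71*b + 138) - 7*b^2 - 84*b - 77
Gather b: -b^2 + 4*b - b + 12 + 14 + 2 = -b^2 + 3*b + 28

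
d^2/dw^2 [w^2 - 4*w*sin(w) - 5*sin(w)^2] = 4*w*sin(w) + 20*sin(w)^2 - 8*cos(w) - 8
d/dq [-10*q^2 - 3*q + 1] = -20*q - 3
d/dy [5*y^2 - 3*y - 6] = 10*y - 3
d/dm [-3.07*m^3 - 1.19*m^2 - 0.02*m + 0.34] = -9.21*m^2 - 2.38*m - 0.02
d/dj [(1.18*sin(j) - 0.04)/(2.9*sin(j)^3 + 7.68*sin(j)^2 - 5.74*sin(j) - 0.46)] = (-6.844*sin(j)^3 - 8.7144*sin(j)^2 + 0.6144*sin(j) - 0.7724)*cos(j)/(8.41*sin(j)^6 + 44.544*sin(j)^5 + 25.6904*sin(j)^4 - 90.8344*sin(j)^3 + 25.882*sin(j)^2 + 5.2808*sin(j) + 0.2116)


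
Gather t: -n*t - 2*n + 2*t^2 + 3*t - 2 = -2*n + 2*t^2 + t*(3 - n) - 2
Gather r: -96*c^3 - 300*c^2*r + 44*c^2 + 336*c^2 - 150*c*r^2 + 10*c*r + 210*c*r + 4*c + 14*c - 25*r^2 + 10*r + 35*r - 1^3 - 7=-96*c^3 + 380*c^2 + 18*c + r^2*(-150*c - 25) + r*(-300*c^2 + 220*c + 45) - 8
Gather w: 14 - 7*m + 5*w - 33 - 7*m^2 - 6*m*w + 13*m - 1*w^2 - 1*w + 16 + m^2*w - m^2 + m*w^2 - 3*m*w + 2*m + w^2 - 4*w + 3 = -8*m^2 + m*w^2 + 8*m + w*(m^2 - 9*m)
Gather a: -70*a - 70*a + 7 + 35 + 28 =70 - 140*a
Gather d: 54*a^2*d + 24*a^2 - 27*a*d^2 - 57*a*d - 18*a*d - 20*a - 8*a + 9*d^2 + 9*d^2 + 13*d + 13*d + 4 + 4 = 24*a^2 - 28*a + d^2*(18 - 27*a) + d*(54*a^2 - 75*a + 26) + 8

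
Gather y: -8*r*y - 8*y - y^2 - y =-y^2 + y*(-8*r - 9)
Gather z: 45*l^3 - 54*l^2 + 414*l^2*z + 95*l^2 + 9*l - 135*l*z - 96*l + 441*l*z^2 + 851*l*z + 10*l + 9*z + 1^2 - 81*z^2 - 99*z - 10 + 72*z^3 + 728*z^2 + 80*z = 45*l^3 + 41*l^2 - 77*l + 72*z^3 + z^2*(441*l + 647) + z*(414*l^2 + 716*l - 10) - 9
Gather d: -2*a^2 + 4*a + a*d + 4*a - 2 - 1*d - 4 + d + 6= -2*a^2 + a*d + 8*a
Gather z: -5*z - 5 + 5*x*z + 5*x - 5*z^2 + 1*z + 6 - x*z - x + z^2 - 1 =4*x - 4*z^2 + z*(4*x - 4)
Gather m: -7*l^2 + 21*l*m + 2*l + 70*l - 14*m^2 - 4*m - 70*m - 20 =-7*l^2 + 72*l - 14*m^2 + m*(21*l - 74) - 20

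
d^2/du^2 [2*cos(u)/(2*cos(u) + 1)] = 2*(-cos(u) + cos(2*u) - 3)/(2*cos(u) + 1)^3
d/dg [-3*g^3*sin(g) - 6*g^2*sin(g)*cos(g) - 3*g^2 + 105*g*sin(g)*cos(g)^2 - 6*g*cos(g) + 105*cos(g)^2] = -3*g^3*cos(g) - 9*g^2*sin(g) - 6*g^2*cos(2*g) + 6*g*sin(g) - 6*g*sin(2*g) + 105*g*cos(g)/4 + 315*g*cos(3*g)/4 - 6*g + 105*sin(g)/4 - 105*sin(2*g) + 105*sin(3*g)/4 - 6*cos(g)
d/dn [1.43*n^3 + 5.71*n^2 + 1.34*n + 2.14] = 4.29*n^2 + 11.42*n + 1.34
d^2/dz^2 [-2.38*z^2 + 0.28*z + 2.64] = -4.76000000000000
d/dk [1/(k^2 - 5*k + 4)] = (5 - 2*k)/(k^2 - 5*k + 4)^2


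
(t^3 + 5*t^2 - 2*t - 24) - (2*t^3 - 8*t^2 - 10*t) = -t^3 + 13*t^2 + 8*t - 24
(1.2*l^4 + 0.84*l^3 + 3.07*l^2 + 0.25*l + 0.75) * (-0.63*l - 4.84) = -0.756*l^5 - 6.3372*l^4 - 5.9997*l^3 - 15.0163*l^2 - 1.6825*l - 3.63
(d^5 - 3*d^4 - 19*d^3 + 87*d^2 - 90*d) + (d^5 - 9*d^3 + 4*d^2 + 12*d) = 2*d^5 - 3*d^4 - 28*d^3 + 91*d^2 - 78*d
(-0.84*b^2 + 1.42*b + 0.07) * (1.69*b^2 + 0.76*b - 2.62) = -1.4196*b^4 + 1.7614*b^3 + 3.3983*b^2 - 3.6672*b - 0.1834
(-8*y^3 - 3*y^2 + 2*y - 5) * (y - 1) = -8*y^4 + 5*y^3 + 5*y^2 - 7*y + 5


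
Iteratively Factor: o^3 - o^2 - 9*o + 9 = (o + 3)*(o^2 - 4*o + 3) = (o - 3)*(o + 3)*(o - 1)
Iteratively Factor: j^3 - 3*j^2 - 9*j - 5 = (j + 1)*(j^2 - 4*j - 5) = (j - 5)*(j + 1)*(j + 1)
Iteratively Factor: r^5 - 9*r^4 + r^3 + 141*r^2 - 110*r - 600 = (r - 5)*(r^4 - 4*r^3 - 19*r^2 + 46*r + 120) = (r - 5)*(r + 3)*(r^3 - 7*r^2 + 2*r + 40) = (r - 5)*(r - 4)*(r + 3)*(r^2 - 3*r - 10) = (r - 5)^2*(r - 4)*(r + 3)*(r + 2)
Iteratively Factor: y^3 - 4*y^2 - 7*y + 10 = (y - 1)*(y^2 - 3*y - 10) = (y - 5)*(y - 1)*(y + 2)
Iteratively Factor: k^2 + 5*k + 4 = (k + 4)*(k + 1)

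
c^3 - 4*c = c*(c - 2)*(c + 2)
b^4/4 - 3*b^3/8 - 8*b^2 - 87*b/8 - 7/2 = (b/4 + 1)*(b - 7)*(b + 1/2)*(b + 1)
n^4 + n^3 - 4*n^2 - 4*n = n*(n - 2)*(n + 1)*(n + 2)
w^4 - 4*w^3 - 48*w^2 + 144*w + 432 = (w - 6)^2*(w + 2)*(w + 6)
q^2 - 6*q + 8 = (q - 4)*(q - 2)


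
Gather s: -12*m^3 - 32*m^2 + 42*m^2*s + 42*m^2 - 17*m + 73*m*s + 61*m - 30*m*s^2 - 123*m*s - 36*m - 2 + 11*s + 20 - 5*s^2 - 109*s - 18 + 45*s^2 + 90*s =-12*m^3 + 10*m^2 + 8*m + s^2*(40 - 30*m) + s*(42*m^2 - 50*m - 8)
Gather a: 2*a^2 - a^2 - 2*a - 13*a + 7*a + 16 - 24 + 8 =a^2 - 8*a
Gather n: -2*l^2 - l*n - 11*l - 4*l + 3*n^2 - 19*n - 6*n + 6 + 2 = -2*l^2 - 15*l + 3*n^2 + n*(-l - 25) + 8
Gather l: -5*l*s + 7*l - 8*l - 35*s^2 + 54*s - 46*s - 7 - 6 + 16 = l*(-5*s - 1) - 35*s^2 + 8*s + 3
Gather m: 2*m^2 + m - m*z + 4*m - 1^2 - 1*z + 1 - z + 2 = 2*m^2 + m*(5 - z) - 2*z + 2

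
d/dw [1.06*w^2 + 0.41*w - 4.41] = 2.12*w + 0.41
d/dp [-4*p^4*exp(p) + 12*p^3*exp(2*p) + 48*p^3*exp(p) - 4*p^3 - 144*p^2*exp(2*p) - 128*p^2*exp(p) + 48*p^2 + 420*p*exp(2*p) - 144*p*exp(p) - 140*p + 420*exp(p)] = -4*p^4*exp(p) + 24*p^3*exp(2*p) + 32*p^3*exp(p) - 252*p^2*exp(2*p) + 16*p^2*exp(p) - 12*p^2 + 552*p*exp(2*p) - 400*p*exp(p) + 96*p + 420*exp(2*p) + 276*exp(p) - 140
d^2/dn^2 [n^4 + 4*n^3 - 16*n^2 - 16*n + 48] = 12*n^2 + 24*n - 32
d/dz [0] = 0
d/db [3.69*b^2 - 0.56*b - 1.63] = 7.38*b - 0.56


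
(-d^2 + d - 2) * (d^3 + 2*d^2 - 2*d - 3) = -d^5 - d^4 + 2*d^3 - 3*d^2 + d + 6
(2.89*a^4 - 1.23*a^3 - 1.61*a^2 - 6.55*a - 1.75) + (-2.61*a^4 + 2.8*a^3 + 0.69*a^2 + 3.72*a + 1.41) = 0.28*a^4 + 1.57*a^3 - 0.92*a^2 - 2.83*a - 0.34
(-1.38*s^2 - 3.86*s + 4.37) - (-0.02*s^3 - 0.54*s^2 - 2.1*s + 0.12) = 0.02*s^3 - 0.84*s^2 - 1.76*s + 4.25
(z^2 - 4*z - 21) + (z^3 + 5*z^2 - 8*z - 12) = z^3 + 6*z^2 - 12*z - 33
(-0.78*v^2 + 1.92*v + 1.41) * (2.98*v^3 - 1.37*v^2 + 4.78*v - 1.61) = -2.3244*v^5 + 6.7902*v^4 - 2.157*v^3 + 8.5017*v^2 + 3.6486*v - 2.2701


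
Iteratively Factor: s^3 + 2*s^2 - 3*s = (s)*(s^2 + 2*s - 3) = s*(s - 1)*(s + 3)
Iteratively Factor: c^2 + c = (c)*(c + 1)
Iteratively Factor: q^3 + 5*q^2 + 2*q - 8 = (q + 2)*(q^2 + 3*q - 4) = (q + 2)*(q + 4)*(q - 1)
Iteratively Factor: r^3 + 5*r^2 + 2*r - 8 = (r + 4)*(r^2 + r - 2) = (r - 1)*(r + 4)*(r + 2)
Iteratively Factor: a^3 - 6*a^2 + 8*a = (a - 2)*(a^2 - 4*a) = a*(a - 2)*(a - 4)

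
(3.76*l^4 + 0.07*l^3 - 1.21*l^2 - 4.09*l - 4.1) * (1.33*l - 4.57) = 5.0008*l^5 - 17.0901*l^4 - 1.9292*l^3 + 0.0899999999999999*l^2 + 13.2383*l + 18.737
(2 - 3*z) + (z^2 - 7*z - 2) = z^2 - 10*z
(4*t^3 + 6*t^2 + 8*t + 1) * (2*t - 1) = 8*t^4 + 8*t^3 + 10*t^2 - 6*t - 1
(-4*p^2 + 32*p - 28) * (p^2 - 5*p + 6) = -4*p^4 + 52*p^3 - 212*p^2 + 332*p - 168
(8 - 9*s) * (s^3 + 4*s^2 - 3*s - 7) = -9*s^4 - 28*s^3 + 59*s^2 + 39*s - 56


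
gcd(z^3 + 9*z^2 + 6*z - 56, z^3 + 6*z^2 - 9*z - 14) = z^2 + 5*z - 14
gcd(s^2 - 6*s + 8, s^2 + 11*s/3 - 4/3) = 1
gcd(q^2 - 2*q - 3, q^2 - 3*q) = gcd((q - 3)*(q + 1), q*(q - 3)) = q - 3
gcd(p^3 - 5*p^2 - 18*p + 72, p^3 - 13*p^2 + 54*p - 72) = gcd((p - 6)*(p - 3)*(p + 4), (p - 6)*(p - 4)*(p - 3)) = p^2 - 9*p + 18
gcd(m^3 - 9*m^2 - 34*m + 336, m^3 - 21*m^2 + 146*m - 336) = m^2 - 15*m + 56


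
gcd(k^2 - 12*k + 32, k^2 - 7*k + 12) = k - 4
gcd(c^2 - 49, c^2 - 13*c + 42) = c - 7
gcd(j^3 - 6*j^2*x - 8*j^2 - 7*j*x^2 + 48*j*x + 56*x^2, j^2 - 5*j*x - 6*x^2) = j + x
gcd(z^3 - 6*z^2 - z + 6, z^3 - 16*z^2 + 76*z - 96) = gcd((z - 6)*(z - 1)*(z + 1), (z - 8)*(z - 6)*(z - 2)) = z - 6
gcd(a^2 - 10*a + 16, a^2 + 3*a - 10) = a - 2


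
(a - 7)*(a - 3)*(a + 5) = a^3 - 5*a^2 - 29*a + 105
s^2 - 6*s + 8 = (s - 4)*(s - 2)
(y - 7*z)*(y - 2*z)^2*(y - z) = y^4 - 12*y^3*z + 43*y^2*z^2 - 60*y*z^3 + 28*z^4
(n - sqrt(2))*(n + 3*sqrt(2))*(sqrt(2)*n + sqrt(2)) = sqrt(2)*n^3 + sqrt(2)*n^2 + 4*n^2 - 6*sqrt(2)*n + 4*n - 6*sqrt(2)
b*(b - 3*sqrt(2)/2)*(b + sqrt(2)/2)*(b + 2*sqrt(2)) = b^4 + sqrt(2)*b^3 - 11*b^2/2 - 3*sqrt(2)*b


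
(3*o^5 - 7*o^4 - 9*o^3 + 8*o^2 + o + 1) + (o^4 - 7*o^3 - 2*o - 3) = 3*o^5 - 6*o^4 - 16*o^3 + 8*o^2 - o - 2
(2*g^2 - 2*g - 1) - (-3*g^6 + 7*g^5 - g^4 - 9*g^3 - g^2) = 3*g^6 - 7*g^5 + g^4 + 9*g^3 + 3*g^2 - 2*g - 1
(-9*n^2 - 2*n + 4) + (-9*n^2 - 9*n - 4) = -18*n^2 - 11*n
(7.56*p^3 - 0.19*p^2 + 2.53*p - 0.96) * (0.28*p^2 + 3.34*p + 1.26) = 2.1168*p^5 + 25.1972*p^4 + 9.5994*p^3 + 7.942*p^2 - 0.0186000000000002*p - 1.2096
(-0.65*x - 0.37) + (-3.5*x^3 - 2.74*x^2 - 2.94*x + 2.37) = -3.5*x^3 - 2.74*x^2 - 3.59*x + 2.0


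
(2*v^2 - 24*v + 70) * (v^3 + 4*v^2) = 2*v^5 - 16*v^4 - 26*v^3 + 280*v^2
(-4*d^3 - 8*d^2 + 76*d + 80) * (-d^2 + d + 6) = 4*d^5 + 4*d^4 - 108*d^3 - 52*d^2 + 536*d + 480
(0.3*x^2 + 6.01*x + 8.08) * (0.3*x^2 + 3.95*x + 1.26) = 0.09*x^4 + 2.988*x^3 + 26.5415*x^2 + 39.4886*x + 10.1808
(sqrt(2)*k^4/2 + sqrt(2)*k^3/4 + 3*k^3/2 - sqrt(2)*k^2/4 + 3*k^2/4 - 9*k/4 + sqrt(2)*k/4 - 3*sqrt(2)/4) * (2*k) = sqrt(2)*k^5 + sqrt(2)*k^4/2 + 3*k^4 - sqrt(2)*k^3/2 + 3*k^3/2 - 9*k^2/2 + sqrt(2)*k^2/2 - 3*sqrt(2)*k/2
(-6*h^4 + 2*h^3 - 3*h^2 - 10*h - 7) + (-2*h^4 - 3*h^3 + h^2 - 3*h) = -8*h^4 - h^3 - 2*h^2 - 13*h - 7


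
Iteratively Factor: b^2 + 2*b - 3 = (b + 3)*(b - 1)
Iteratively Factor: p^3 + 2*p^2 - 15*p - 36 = (p + 3)*(p^2 - p - 12) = (p - 4)*(p + 3)*(p + 3)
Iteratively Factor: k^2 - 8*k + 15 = (k - 3)*(k - 5)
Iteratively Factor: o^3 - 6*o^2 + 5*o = (o)*(o^2 - 6*o + 5) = o*(o - 5)*(o - 1)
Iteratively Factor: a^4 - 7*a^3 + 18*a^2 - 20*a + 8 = (a - 2)*(a^3 - 5*a^2 + 8*a - 4) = (a - 2)^2*(a^2 - 3*a + 2) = (a - 2)^3*(a - 1)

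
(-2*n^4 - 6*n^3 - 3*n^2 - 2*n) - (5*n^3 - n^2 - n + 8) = -2*n^4 - 11*n^3 - 2*n^2 - n - 8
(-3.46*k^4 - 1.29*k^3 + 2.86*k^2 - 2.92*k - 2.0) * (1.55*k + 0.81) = -5.363*k^5 - 4.8021*k^4 + 3.3881*k^3 - 2.2094*k^2 - 5.4652*k - 1.62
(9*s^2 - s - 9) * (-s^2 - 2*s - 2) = -9*s^4 - 17*s^3 - 7*s^2 + 20*s + 18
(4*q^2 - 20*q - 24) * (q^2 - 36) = 4*q^4 - 20*q^3 - 168*q^2 + 720*q + 864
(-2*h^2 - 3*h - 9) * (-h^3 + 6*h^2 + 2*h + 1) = 2*h^5 - 9*h^4 - 13*h^3 - 62*h^2 - 21*h - 9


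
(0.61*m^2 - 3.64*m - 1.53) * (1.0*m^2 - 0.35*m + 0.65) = 0.61*m^4 - 3.8535*m^3 + 0.1405*m^2 - 1.8305*m - 0.9945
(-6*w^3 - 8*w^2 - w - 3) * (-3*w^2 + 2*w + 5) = 18*w^5 + 12*w^4 - 43*w^3 - 33*w^2 - 11*w - 15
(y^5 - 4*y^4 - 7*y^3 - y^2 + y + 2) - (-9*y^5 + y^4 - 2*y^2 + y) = 10*y^5 - 5*y^4 - 7*y^3 + y^2 + 2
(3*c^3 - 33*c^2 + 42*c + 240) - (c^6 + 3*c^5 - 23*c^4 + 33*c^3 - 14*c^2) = -c^6 - 3*c^5 + 23*c^4 - 30*c^3 - 19*c^2 + 42*c + 240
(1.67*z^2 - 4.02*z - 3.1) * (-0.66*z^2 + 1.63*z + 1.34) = -1.1022*z^4 + 5.3753*z^3 - 2.2688*z^2 - 10.4398*z - 4.154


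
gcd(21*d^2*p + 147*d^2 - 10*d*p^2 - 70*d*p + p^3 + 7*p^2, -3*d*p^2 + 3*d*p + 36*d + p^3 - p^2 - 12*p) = -3*d + p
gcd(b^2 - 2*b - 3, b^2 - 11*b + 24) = b - 3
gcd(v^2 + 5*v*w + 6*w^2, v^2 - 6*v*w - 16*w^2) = v + 2*w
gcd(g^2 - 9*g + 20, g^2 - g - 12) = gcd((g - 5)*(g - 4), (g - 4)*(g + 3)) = g - 4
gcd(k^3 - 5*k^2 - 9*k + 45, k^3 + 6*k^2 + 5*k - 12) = k + 3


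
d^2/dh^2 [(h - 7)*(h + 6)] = 2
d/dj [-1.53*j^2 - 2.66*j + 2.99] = -3.06*j - 2.66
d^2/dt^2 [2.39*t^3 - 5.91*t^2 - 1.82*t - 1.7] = 14.34*t - 11.82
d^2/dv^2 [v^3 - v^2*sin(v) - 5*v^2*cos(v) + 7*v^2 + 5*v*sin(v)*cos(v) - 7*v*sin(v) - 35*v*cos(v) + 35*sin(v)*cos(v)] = v^2*sin(v) + 5*v^2*cos(v) + 27*v*sin(v) - 10*v*sin(2*v) + 31*v*cos(v) + 6*v + 68*sin(v) - 70*sin(2*v) - 24*cos(v) + 10*cos(2*v) + 14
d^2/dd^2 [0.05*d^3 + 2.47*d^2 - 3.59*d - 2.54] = 0.3*d + 4.94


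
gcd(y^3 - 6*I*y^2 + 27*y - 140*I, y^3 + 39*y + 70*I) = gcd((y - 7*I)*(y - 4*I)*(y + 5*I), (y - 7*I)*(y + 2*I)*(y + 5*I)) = y^2 - 2*I*y + 35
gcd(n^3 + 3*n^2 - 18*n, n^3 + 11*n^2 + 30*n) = n^2 + 6*n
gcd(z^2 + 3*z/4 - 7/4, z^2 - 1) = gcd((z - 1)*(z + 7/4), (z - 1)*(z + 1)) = z - 1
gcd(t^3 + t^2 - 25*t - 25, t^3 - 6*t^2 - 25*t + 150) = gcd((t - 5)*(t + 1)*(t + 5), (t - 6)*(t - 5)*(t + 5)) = t^2 - 25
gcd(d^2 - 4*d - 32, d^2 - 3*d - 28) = d + 4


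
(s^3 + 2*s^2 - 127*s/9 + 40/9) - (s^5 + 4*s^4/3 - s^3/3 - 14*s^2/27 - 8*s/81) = -s^5 - 4*s^4/3 + 4*s^3/3 + 68*s^2/27 - 1135*s/81 + 40/9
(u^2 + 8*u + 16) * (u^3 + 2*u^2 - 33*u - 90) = u^5 + 10*u^4 - u^3 - 322*u^2 - 1248*u - 1440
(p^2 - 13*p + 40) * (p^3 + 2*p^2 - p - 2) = p^5 - 11*p^4 + 13*p^3 + 91*p^2 - 14*p - 80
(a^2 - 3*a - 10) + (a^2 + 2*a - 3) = 2*a^2 - a - 13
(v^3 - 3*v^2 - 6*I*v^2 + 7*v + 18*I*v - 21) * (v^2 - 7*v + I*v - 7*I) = v^5 - 10*v^4 - 5*I*v^4 + 34*v^3 + 50*I*v^3 - 130*v^2 - 98*I*v^2 + 273*v - 70*I*v + 147*I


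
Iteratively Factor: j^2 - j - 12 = (j - 4)*(j + 3)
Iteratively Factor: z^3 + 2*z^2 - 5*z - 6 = (z - 2)*(z^2 + 4*z + 3) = (z - 2)*(z + 1)*(z + 3)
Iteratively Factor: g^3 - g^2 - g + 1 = (g - 1)*(g^2 - 1) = (g - 1)*(g + 1)*(g - 1)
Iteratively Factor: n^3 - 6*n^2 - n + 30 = (n - 5)*(n^2 - n - 6) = (n - 5)*(n + 2)*(n - 3)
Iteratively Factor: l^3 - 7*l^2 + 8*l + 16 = (l - 4)*(l^2 - 3*l - 4) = (l - 4)^2*(l + 1)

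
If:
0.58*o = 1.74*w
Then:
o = 3.0*w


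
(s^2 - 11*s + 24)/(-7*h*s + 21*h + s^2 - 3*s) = (s - 8)/(-7*h + s)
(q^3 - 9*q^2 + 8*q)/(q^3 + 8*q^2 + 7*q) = (q^2 - 9*q + 8)/(q^2 + 8*q + 7)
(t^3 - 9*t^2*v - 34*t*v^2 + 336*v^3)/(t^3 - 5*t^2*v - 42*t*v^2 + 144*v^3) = (t - 7*v)/(t - 3*v)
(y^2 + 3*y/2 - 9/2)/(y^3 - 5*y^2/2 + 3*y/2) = (y + 3)/(y*(y - 1))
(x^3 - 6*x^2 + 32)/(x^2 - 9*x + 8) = (x^3 - 6*x^2 + 32)/(x^2 - 9*x + 8)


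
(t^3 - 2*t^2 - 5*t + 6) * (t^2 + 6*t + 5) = t^5 + 4*t^4 - 12*t^3 - 34*t^2 + 11*t + 30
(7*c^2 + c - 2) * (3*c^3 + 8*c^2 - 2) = 21*c^5 + 59*c^4 + 2*c^3 - 30*c^2 - 2*c + 4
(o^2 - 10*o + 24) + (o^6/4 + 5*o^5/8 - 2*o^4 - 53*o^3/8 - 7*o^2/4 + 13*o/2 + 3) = o^6/4 + 5*o^5/8 - 2*o^4 - 53*o^3/8 - 3*o^2/4 - 7*o/2 + 27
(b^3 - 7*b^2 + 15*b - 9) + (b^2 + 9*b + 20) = b^3 - 6*b^2 + 24*b + 11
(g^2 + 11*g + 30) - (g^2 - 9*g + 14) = 20*g + 16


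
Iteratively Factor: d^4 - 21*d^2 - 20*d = (d + 4)*(d^3 - 4*d^2 - 5*d) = (d - 5)*(d + 4)*(d^2 + d) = d*(d - 5)*(d + 4)*(d + 1)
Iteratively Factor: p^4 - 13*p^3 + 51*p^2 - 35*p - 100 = (p + 1)*(p^3 - 14*p^2 + 65*p - 100) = (p - 4)*(p + 1)*(p^2 - 10*p + 25) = (p - 5)*(p - 4)*(p + 1)*(p - 5)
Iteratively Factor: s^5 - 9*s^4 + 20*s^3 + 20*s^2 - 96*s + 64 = (s - 2)*(s^4 - 7*s^3 + 6*s^2 + 32*s - 32) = (s - 4)*(s - 2)*(s^3 - 3*s^2 - 6*s + 8) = (s - 4)*(s - 2)*(s - 1)*(s^2 - 2*s - 8) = (s - 4)*(s - 2)*(s - 1)*(s + 2)*(s - 4)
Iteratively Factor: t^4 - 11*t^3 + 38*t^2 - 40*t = (t - 5)*(t^3 - 6*t^2 + 8*t) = (t - 5)*(t - 2)*(t^2 - 4*t) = t*(t - 5)*(t - 2)*(t - 4)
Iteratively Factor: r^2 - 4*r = (r - 4)*(r)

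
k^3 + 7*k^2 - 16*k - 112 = (k - 4)*(k + 4)*(k + 7)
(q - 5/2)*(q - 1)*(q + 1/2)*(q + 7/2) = q^4 + q^3/2 - 39*q^2/4 + 31*q/8 + 35/8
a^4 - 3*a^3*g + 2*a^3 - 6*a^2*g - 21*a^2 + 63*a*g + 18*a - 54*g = (a - 3)*(a - 1)*(a + 6)*(a - 3*g)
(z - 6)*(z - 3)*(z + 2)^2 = z^4 - 5*z^3 - 14*z^2 + 36*z + 72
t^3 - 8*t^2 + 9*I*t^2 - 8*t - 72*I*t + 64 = (t - 8)*(t + I)*(t + 8*I)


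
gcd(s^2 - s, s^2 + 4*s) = s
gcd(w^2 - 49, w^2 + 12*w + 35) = w + 7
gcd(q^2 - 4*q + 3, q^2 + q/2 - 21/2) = q - 3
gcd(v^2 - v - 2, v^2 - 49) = 1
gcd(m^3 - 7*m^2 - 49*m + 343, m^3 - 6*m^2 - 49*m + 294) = m^2 - 49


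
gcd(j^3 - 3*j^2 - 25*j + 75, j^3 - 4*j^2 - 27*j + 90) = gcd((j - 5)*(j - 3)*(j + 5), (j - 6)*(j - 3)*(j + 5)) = j^2 + 2*j - 15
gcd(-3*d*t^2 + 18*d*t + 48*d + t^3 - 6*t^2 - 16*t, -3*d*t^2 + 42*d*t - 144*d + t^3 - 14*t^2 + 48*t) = -3*d*t + 24*d + t^2 - 8*t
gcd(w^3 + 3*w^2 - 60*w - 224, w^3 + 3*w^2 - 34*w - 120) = w + 4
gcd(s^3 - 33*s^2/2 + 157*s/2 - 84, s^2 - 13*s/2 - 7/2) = s - 7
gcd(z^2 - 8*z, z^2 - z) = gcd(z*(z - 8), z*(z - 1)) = z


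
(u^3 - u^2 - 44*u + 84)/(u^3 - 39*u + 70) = (u - 6)/(u - 5)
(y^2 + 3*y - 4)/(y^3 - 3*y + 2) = (y + 4)/(y^2 + y - 2)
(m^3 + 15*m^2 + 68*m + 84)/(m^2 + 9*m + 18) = (m^2 + 9*m + 14)/(m + 3)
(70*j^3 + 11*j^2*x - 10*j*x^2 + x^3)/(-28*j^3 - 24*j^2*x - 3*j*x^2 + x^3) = (-5*j + x)/(2*j + x)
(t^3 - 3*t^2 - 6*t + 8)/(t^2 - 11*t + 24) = (t^3 - 3*t^2 - 6*t + 8)/(t^2 - 11*t + 24)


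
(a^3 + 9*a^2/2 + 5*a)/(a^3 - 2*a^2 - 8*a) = (a + 5/2)/(a - 4)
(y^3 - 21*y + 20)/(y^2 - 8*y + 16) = (y^2 + 4*y - 5)/(y - 4)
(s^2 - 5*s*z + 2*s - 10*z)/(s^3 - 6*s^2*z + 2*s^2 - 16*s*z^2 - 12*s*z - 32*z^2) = (-s + 5*z)/(-s^2 + 6*s*z + 16*z^2)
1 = 1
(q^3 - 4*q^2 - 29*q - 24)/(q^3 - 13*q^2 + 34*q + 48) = (q + 3)/(q - 6)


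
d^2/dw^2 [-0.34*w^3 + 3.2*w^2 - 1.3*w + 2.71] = 6.4 - 2.04*w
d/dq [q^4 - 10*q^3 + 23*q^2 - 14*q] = 4*q^3 - 30*q^2 + 46*q - 14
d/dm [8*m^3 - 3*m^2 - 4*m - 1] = 24*m^2 - 6*m - 4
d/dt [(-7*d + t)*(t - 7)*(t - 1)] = -14*d*t + 56*d + 3*t^2 - 16*t + 7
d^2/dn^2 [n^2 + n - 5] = 2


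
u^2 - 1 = (u - 1)*(u + 1)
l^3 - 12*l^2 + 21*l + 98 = (l - 7)^2*(l + 2)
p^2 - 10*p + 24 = (p - 6)*(p - 4)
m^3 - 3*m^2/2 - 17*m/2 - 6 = (m - 4)*(m + 1)*(m + 3/2)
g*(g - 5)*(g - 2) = g^3 - 7*g^2 + 10*g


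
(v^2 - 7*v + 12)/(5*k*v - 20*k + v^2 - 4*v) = (v - 3)/(5*k + v)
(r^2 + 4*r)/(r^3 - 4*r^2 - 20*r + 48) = r/(r^2 - 8*r + 12)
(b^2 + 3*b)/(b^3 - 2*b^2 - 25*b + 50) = b*(b + 3)/(b^3 - 2*b^2 - 25*b + 50)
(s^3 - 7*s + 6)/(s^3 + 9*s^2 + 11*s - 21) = (s - 2)/(s + 7)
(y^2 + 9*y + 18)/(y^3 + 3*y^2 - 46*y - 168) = (y + 3)/(y^2 - 3*y - 28)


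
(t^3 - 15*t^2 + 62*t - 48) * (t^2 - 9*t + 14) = t^5 - 24*t^4 + 211*t^3 - 816*t^2 + 1300*t - 672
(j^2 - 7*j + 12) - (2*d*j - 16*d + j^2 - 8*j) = -2*d*j + 16*d + j + 12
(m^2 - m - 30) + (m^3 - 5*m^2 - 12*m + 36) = m^3 - 4*m^2 - 13*m + 6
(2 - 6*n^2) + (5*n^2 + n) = -n^2 + n + 2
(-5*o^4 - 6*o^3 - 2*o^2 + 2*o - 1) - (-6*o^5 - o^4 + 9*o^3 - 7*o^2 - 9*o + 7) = 6*o^5 - 4*o^4 - 15*o^3 + 5*o^2 + 11*o - 8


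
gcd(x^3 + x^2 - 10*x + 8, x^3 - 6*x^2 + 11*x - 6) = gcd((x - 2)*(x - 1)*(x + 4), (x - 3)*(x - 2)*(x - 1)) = x^2 - 3*x + 2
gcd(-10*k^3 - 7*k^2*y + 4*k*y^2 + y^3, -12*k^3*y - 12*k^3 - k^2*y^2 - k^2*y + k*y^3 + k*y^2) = 1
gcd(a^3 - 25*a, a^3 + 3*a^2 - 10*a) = a^2 + 5*a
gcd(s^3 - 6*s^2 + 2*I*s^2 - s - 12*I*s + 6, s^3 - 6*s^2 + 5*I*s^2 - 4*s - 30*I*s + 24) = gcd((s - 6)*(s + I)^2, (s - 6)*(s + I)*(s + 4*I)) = s^2 + s*(-6 + I) - 6*I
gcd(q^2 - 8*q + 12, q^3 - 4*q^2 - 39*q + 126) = 1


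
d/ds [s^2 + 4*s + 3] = 2*s + 4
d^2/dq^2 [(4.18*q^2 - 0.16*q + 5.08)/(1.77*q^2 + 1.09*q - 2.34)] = (-17.131476*q^3 + 199.367136*q^2 + 54.828936*q + 99.111608)/(5.545233*q^6 + 10.244583*q^5 - 15.684147*q^4 - 25.792343*q^3 + 20.734974*q^2 + 17.905212*q - 12.812904)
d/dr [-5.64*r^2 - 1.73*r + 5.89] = -11.28*r - 1.73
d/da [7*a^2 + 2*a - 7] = 14*a + 2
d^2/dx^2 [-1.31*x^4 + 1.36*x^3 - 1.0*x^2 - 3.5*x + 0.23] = -15.72*x^2 + 8.16*x - 2.0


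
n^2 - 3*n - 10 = (n - 5)*(n + 2)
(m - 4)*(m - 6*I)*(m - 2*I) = m^3 - 4*m^2 - 8*I*m^2 - 12*m + 32*I*m + 48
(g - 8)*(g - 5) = g^2 - 13*g + 40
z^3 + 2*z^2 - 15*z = z*(z - 3)*(z + 5)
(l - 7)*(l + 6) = l^2 - l - 42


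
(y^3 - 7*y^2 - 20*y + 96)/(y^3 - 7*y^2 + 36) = (y^2 - 4*y - 32)/(y^2 - 4*y - 12)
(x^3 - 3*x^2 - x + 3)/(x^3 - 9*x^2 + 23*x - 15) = (x + 1)/(x - 5)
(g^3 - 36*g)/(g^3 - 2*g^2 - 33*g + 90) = g*(g - 6)/(g^2 - 8*g + 15)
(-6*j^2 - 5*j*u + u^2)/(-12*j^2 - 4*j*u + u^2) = (j + u)/(2*j + u)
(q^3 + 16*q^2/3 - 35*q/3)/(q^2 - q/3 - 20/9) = 3*q*(q + 7)/(3*q + 4)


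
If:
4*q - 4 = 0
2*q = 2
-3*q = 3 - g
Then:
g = 6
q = 1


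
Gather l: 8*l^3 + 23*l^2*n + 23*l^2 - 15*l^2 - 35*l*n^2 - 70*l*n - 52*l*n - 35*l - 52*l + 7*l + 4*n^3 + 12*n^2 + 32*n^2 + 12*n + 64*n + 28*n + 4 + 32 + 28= 8*l^3 + l^2*(23*n + 8) + l*(-35*n^2 - 122*n - 80) + 4*n^3 + 44*n^2 + 104*n + 64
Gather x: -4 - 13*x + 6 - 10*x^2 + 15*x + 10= -10*x^2 + 2*x + 12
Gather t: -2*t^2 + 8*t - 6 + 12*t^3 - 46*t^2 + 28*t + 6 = 12*t^3 - 48*t^2 + 36*t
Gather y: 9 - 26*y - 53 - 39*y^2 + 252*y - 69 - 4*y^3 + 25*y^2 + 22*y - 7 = -4*y^3 - 14*y^2 + 248*y - 120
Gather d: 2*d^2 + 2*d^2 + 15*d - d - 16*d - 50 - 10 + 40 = 4*d^2 - 2*d - 20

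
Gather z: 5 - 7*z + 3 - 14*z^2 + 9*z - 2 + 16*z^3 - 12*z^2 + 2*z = 16*z^3 - 26*z^2 + 4*z + 6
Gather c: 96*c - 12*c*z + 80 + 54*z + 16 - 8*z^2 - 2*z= c*(96 - 12*z) - 8*z^2 + 52*z + 96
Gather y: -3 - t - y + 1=-t - y - 2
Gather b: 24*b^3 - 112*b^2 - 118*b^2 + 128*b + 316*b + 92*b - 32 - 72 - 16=24*b^3 - 230*b^2 + 536*b - 120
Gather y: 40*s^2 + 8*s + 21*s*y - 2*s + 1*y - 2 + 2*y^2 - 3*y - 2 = 40*s^2 + 6*s + 2*y^2 + y*(21*s - 2) - 4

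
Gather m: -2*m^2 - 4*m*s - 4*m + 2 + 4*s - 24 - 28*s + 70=-2*m^2 + m*(-4*s - 4) - 24*s + 48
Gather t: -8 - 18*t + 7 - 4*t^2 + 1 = -4*t^2 - 18*t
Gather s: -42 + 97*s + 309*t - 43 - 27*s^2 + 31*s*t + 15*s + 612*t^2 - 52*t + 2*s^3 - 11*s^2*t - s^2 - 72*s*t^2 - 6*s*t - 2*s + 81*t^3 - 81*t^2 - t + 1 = 2*s^3 + s^2*(-11*t - 28) + s*(-72*t^2 + 25*t + 110) + 81*t^3 + 531*t^2 + 256*t - 84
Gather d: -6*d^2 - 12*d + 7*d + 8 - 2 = -6*d^2 - 5*d + 6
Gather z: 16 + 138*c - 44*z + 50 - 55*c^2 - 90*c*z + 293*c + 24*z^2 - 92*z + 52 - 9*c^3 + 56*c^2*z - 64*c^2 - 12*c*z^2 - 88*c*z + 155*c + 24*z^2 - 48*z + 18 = -9*c^3 - 119*c^2 + 586*c + z^2*(48 - 12*c) + z*(56*c^2 - 178*c - 184) + 136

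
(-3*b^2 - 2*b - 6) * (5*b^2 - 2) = -15*b^4 - 10*b^3 - 24*b^2 + 4*b + 12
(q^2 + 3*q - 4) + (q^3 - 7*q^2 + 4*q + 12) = q^3 - 6*q^2 + 7*q + 8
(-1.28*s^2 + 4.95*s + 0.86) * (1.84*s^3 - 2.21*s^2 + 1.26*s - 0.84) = -2.3552*s^5 + 11.9368*s^4 - 10.9699*s^3 + 5.4116*s^2 - 3.0744*s - 0.7224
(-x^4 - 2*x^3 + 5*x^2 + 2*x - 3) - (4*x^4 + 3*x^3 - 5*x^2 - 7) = -5*x^4 - 5*x^3 + 10*x^2 + 2*x + 4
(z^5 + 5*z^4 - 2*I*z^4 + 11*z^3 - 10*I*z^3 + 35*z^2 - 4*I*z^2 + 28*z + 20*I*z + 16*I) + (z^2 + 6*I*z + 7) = z^5 + 5*z^4 - 2*I*z^4 + 11*z^3 - 10*I*z^3 + 36*z^2 - 4*I*z^2 + 28*z + 26*I*z + 7 + 16*I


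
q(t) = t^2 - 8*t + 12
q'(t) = 2*t - 8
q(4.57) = -3.68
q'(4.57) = 1.14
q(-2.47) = 37.86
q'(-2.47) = -12.94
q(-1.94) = 31.28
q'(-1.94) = -11.88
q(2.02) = -0.08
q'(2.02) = -3.96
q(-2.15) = 33.82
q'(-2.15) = -12.30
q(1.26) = 3.51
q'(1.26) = -5.48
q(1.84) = 0.67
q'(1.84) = -4.32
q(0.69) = 6.96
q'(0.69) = -6.62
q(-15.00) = 357.00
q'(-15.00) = -38.00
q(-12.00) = 252.00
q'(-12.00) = -32.00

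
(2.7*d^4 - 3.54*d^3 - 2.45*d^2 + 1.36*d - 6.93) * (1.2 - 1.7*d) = -4.59*d^5 + 9.258*d^4 - 0.0830000000000002*d^3 - 5.252*d^2 + 13.413*d - 8.316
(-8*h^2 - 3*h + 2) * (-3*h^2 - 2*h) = 24*h^4 + 25*h^3 - 4*h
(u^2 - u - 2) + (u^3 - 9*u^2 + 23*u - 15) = u^3 - 8*u^2 + 22*u - 17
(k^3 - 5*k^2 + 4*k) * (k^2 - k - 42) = k^5 - 6*k^4 - 33*k^3 + 206*k^2 - 168*k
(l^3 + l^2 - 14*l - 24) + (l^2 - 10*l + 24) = l^3 + 2*l^2 - 24*l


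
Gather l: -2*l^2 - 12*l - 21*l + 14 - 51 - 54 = -2*l^2 - 33*l - 91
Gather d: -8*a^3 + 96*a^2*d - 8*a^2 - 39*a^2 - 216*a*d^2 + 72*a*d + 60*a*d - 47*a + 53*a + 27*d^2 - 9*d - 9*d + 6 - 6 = -8*a^3 - 47*a^2 + 6*a + d^2*(27 - 216*a) + d*(96*a^2 + 132*a - 18)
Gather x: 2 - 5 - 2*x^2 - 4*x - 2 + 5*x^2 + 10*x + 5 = 3*x^2 + 6*x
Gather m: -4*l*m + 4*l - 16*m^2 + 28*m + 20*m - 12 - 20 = 4*l - 16*m^2 + m*(48 - 4*l) - 32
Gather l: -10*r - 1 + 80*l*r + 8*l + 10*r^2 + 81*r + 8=l*(80*r + 8) + 10*r^2 + 71*r + 7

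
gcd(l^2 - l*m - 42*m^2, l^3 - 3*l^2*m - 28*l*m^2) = l - 7*m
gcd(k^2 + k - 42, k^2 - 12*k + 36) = k - 6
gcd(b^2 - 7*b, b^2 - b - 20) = 1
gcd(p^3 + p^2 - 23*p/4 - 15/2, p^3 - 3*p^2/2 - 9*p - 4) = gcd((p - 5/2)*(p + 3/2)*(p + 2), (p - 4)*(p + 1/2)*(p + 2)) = p + 2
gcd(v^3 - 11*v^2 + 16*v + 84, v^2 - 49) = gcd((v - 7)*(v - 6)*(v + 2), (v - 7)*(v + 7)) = v - 7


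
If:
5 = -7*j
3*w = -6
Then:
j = -5/7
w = -2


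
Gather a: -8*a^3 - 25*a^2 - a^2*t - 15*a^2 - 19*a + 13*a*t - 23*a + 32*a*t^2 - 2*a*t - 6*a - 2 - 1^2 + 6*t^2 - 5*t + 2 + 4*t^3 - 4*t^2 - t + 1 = -8*a^3 + a^2*(-t - 40) + a*(32*t^2 + 11*t - 48) + 4*t^3 + 2*t^2 - 6*t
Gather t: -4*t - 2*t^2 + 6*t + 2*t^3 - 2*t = 2*t^3 - 2*t^2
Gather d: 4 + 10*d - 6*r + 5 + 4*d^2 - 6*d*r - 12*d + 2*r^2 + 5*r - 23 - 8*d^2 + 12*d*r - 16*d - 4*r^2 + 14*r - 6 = -4*d^2 + d*(6*r - 18) - 2*r^2 + 13*r - 20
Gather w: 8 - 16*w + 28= 36 - 16*w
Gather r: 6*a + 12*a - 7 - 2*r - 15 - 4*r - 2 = 18*a - 6*r - 24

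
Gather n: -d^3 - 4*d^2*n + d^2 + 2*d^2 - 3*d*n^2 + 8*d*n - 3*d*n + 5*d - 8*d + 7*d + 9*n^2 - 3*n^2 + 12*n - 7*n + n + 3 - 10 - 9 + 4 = -d^3 + 3*d^2 + 4*d + n^2*(6 - 3*d) + n*(-4*d^2 + 5*d + 6) - 12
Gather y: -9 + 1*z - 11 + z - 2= 2*z - 22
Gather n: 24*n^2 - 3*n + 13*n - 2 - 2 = 24*n^2 + 10*n - 4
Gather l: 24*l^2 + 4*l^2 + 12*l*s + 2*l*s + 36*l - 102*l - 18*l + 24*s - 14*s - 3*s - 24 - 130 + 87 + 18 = 28*l^2 + l*(14*s - 84) + 7*s - 49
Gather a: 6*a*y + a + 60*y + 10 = a*(6*y + 1) + 60*y + 10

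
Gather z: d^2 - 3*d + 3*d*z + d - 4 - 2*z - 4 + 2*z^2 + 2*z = d^2 + 3*d*z - 2*d + 2*z^2 - 8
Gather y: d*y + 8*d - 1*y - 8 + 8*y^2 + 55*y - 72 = 8*d + 8*y^2 + y*(d + 54) - 80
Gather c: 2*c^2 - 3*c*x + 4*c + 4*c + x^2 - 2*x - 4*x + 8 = 2*c^2 + c*(8 - 3*x) + x^2 - 6*x + 8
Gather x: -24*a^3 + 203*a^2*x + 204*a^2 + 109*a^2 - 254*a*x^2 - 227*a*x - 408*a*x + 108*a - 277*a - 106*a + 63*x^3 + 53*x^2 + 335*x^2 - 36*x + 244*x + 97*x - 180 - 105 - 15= -24*a^3 + 313*a^2 - 275*a + 63*x^3 + x^2*(388 - 254*a) + x*(203*a^2 - 635*a + 305) - 300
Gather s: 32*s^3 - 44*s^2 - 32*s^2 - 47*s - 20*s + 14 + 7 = 32*s^3 - 76*s^2 - 67*s + 21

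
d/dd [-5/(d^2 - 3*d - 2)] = 5*(2*d - 3)/(-d^2 + 3*d + 2)^2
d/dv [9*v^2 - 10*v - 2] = 18*v - 10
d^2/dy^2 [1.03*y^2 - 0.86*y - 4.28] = 2.06000000000000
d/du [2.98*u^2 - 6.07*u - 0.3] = 5.96*u - 6.07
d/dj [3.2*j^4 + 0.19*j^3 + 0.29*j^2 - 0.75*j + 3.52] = 12.8*j^3 + 0.57*j^2 + 0.58*j - 0.75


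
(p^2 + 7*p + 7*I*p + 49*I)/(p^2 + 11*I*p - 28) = (p + 7)/(p + 4*I)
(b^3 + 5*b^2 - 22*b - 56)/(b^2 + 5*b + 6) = (b^2 + 3*b - 28)/(b + 3)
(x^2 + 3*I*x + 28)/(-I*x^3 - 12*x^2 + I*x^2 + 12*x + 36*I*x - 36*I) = (I*x^2 - 3*x + 28*I)/(x^3 - x^2*(1 + 12*I) + 12*x*(-3 + I) + 36)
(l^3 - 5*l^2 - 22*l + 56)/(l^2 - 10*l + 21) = (l^2 + 2*l - 8)/(l - 3)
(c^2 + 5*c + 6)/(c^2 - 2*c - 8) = (c + 3)/(c - 4)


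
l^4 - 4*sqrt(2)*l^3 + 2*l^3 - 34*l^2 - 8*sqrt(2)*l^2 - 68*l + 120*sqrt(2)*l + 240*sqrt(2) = (l + 2)*(l - 5*sqrt(2))*(l - 3*sqrt(2))*(l + 4*sqrt(2))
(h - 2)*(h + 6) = h^2 + 4*h - 12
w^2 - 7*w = w*(w - 7)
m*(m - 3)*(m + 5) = m^3 + 2*m^2 - 15*m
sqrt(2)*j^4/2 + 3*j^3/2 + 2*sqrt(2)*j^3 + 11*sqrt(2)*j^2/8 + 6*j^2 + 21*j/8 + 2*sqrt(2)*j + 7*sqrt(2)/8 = (j + 1/2)*(j + 7/2)*(j + sqrt(2))*(sqrt(2)*j/2 + 1/2)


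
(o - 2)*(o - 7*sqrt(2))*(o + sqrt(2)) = o^3 - 6*sqrt(2)*o^2 - 2*o^2 - 14*o + 12*sqrt(2)*o + 28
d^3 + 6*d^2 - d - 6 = (d - 1)*(d + 1)*(d + 6)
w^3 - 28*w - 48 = (w - 6)*(w + 2)*(w + 4)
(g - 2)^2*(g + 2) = g^3 - 2*g^2 - 4*g + 8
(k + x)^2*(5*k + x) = 5*k^3 + 11*k^2*x + 7*k*x^2 + x^3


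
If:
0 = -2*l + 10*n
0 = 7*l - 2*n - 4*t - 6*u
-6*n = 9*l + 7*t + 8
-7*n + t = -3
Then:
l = 13/20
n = 13/100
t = -209/100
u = 253/120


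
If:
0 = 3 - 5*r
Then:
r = 3/5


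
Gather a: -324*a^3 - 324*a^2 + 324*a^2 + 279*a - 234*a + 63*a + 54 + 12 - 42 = -324*a^3 + 108*a + 24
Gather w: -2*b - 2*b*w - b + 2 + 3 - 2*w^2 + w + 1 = -3*b - 2*w^2 + w*(1 - 2*b) + 6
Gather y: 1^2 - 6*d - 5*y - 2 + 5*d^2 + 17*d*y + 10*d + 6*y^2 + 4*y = 5*d^2 + 4*d + 6*y^2 + y*(17*d - 1) - 1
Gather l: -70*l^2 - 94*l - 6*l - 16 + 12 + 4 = -70*l^2 - 100*l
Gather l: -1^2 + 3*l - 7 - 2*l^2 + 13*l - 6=-2*l^2 + 16*l - 14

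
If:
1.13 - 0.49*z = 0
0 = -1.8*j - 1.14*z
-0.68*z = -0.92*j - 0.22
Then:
No Solution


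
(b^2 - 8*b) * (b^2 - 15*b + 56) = b^4 - 23*b^3 + 176*b^2 - 448*b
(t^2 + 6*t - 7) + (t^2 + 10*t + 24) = 2*t^2 + 16*t + 17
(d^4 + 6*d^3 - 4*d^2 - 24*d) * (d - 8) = d^5 - 2*d^4 - 52*d^3 + 8*d^2 + 192*d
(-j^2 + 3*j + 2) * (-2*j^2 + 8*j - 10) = 2*j^4 - 14*j^3 + 30*j^2 - 14*j - 20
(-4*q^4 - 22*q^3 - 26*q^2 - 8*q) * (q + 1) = -4*q^5 - 26*q^4 - 48*q^3 - 34*q^2 - 8*q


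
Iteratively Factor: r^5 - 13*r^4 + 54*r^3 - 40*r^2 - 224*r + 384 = (r - 4)*(r^4 - 9*r^3 + 18*r^2 + 32*r - 96) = (r - 4)*(r - 3)*(r^3 - 6*r^2 + 32) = (r - 4)^2*(r - 3)*(r^2 - 2*r - 8) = (r - 4)^3*(r - 3)*(r + 2)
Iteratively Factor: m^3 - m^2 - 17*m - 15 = (m - 5)*(m^2 + 4*m + 3) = (m - 5)*(m + 1)*(m + 3)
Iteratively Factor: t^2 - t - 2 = (t + 1)*(t - 2)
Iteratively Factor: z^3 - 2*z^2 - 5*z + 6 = (z - 3)*(z^2 + z - 2) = (z - 3)*(z - 1)*(z + 2)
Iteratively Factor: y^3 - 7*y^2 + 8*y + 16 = (y + 1)*(y^2 - 8*y + 16) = (y - 4)*(y + 1)*(y - 4)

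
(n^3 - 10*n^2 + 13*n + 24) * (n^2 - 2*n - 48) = n^5 - 12*n^4 - 15*n^3 + 478*n^2 - 672*n - 1152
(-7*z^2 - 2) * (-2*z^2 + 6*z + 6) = 14*z^4 - 42*z^3 - 38*z^2 - 12*z - 12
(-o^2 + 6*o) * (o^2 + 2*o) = -o^4 + 4*o^3 + 12*o^2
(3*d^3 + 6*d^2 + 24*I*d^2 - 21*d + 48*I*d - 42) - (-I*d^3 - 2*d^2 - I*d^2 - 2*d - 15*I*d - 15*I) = 3*d^3 + I*d^3 + 8*d^2 + 25*I*d^2 - 19*d + 63*I*d - 42 + 15*I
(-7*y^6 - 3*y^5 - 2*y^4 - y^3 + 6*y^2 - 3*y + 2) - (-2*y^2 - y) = -7*y^6 - 3*y^5 - 2*y^4 - y^3 + 8*y^2 - 2*y + 2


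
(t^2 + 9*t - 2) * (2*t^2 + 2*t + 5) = 2*t^4 + 20*t^3 + 19*t^2 + 41*t - 10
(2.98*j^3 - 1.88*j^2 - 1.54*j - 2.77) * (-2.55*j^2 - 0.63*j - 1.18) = -7.599*j^5 + 2.9166*j^4 + 1.595*j^3 + 10.2521*j^2 + 3.5623*j + 3.2686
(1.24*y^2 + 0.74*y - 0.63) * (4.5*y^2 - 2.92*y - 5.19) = 5.58*y^4 - 0.2908*y^3 - 11.4314*y^2 - 2.001*y + 3.2697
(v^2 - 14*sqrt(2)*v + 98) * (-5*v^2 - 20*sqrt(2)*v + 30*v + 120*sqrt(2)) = -5*v^4 + 30*v^3 + 50*sqrt(2)*v^3 - 300*sqrt(2)*v^2 + 70*v^2 - 1960*sqrt(2)*v - 420*v + 11760*sqrt(2)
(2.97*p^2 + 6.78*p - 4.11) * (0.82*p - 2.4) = 2.4354*p^3 - 1.5684*p^2 - 19.6422*p + 9.864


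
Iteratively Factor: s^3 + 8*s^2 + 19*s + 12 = (s + 3)*(s^2 + 5*s + 4) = (s + 3)*(s + 4)*(s + 1)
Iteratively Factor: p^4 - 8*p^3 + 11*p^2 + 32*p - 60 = (p - 3)*(p^3 - 5*p^2 - 4*p + 20) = (p - 3)*(p + 2)*(p^2 - 7*p + 10) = (p - 5)*(p - 3)*(p + 2)*(p - 2)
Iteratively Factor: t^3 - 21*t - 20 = (t - 5)*(t^2 + 5*t + 4) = (t - 5)*(t + 1)*(t + 4)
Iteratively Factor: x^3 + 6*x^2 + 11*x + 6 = (x + 3)*(x^2 + 3*x + 2) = (x + 1)*(x + 3)*(x + 2)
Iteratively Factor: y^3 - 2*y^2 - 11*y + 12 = (y + 3)*(y^2 - 5*y + 4) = (y - 4)*(y + 3)*(y - 1)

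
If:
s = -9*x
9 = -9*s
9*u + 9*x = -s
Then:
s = -1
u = 0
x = 1/9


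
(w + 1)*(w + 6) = w^2 + 7*w + 6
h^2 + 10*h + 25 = (h + 5)^2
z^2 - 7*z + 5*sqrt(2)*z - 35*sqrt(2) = (z - 7)*(z + 5*sqrt(2))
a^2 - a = a*(a - 1)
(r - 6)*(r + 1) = r^2 - 5*r - 6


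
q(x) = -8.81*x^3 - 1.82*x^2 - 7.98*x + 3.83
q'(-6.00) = -937.62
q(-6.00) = 1889.15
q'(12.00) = -3857.58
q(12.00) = -15577.69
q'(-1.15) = -38.75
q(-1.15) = 24.00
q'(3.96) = -436.86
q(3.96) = -603.40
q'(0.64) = -21.14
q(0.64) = -4.33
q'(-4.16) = -450.22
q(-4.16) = 639.77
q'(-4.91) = -627.28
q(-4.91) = 1041.98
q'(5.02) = -692.30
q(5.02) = -1196.61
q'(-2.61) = -178.52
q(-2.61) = 168.90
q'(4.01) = -447.57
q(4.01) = -625.51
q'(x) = -26.43*x^2 - 3.64*x - 7.98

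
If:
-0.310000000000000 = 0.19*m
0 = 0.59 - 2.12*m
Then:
No Solution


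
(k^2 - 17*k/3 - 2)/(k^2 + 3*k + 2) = (k^2 - 17*k/3 - 2)/(k^2 + 3*k + 2)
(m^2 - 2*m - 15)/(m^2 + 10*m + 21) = (m - 5)/(m + 7)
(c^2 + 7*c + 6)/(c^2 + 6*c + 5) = (c + 6)/(c + 5)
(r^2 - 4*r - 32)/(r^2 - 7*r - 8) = (r + 4)/(r + 1)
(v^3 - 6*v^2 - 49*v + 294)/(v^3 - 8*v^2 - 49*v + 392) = (v - 6)/(v - 8)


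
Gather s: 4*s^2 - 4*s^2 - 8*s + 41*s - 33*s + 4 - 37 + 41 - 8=0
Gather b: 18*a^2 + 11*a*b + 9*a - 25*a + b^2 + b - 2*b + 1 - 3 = 18*a^2 - 16*a + b^2 + b*(11*a - 1) - 2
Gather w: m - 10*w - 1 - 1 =m - 10*w - 2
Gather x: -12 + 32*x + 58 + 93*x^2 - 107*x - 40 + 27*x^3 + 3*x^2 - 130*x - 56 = 27*x^3 + 96*x^2 - 205*x - 50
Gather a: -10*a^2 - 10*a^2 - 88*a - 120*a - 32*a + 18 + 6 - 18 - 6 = -20*a^2 - 240*a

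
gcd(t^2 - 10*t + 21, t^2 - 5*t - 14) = t - 7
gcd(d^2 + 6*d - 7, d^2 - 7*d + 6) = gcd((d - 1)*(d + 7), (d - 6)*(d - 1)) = d - 1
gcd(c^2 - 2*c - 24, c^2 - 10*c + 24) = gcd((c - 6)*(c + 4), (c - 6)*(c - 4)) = c - 6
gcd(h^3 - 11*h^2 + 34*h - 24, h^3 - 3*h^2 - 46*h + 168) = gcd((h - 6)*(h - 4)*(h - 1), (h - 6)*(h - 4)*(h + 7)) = h^2 - 10*h + 24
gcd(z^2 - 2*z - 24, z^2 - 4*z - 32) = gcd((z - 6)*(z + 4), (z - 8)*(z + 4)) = z + 4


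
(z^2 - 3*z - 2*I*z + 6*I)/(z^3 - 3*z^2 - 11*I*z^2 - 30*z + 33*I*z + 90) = (z - 2*I)/(z^2 - 11*I*z - 30)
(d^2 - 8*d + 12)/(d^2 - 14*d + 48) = (d - 2)/(d - 8)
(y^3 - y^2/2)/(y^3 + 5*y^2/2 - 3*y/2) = y/(y + 3)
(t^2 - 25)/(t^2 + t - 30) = (t + 5)/(t + 6)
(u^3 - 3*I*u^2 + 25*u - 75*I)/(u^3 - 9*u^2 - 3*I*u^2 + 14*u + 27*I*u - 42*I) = (u^2 + 25)/(u^2 - 9*u + 14)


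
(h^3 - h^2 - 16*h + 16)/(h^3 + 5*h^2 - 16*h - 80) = (h - 1)/(h + 5)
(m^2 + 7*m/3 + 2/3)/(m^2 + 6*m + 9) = (3*m^2 + 7*m + 2)/(3*(m^2 + 6*m + 9))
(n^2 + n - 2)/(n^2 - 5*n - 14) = (n - 1)/(n - 7)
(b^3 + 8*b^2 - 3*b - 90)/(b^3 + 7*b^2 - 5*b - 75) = (b + 6)/(b + 5)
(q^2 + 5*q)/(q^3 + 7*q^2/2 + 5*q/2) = 2*(q + 5)/(2*q^2 + 7*q + 5)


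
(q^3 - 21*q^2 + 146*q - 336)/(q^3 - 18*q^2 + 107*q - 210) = (q - 8)/(q - 5)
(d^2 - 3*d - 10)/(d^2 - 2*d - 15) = (d + 2)/(d + 3)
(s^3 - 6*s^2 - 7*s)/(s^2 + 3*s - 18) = s*(s^2 - 6*s - 7)/(s^2 + 3*s - 18)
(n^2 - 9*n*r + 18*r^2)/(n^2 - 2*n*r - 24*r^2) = (n - 3*r)/(n + 4*r)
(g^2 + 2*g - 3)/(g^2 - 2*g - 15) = (g - 1)/(g - 5)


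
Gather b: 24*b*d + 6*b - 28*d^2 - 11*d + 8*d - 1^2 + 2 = b*(24*d + 6) - 28*d^2 - 3*d + 1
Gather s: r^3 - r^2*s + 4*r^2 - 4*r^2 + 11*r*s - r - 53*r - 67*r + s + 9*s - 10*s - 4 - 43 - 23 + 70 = r^3 - 121*r + s*(-r^2 + 11*r)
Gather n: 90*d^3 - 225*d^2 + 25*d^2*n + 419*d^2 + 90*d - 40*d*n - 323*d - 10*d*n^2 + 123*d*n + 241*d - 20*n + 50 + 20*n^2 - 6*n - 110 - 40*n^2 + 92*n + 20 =90*d^3 + 194*d^2 + 8*d + n^2*(-10*d - 20) + n*(25*d^2 + 83*d + 66) - 40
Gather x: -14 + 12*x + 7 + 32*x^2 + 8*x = 32*x^2 + 20*x - 7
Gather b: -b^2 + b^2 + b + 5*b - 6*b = 0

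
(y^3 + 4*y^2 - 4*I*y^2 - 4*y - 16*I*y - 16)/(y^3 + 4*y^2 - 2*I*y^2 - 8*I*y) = (y - 2*I)/y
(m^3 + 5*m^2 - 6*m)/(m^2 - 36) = m*(m - 1)/(m - 6)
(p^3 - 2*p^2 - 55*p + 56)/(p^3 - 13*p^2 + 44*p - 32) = (p + 7)/(p - 4)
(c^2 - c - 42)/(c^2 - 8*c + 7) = (c + 6)/(c - 1)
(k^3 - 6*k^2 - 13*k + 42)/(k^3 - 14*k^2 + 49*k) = (k^2 + k - 6)/(k*(k - 7))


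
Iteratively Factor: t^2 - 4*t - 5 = (t - 5)*(t + 1)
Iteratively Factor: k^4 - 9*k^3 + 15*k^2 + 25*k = (k)*(k^3 - 9*k^2 + 15*k + 25) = k*(k - 5)*(k^2 - 4*k - 5) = k*(k - 5)^2*(k + 1)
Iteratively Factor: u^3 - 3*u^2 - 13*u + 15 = (u - 1)*(u^2 - 2*u - 15) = (u - 5)*(u - 1)*(u + 3)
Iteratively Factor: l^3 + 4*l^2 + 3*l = (l)*(l^2 + 4*l + 3) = l*(l + 3)*(l + 1)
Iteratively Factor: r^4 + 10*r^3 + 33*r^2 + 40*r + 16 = (r + 1)*(r^3 + 9*r^2 + 24*r + 16) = (r + 1)*(r + 4)*(r^2 + 5*r + 4) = (r + 1)*(r + 4)^2*(r + 1)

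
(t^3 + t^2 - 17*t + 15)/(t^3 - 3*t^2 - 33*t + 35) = (t - 3)/(t - 7)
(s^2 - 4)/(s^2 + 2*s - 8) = (s + 2)/(s + 4)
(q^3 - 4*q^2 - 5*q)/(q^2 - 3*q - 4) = q*(q - 5)/(q - 4)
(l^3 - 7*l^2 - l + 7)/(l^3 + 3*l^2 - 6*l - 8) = (l^2 - 8*l + 7)/(l^2 + 2*l - 8)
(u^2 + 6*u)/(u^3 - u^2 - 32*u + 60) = u/(u^2 - 7*u + 10)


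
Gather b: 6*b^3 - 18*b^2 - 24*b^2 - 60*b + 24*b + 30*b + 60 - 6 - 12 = 6*b^3 - 42*b^2 - 6*b + 42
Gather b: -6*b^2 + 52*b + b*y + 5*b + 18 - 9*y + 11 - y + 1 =-6*b^2 + b*(y + 57) - 10*y + 30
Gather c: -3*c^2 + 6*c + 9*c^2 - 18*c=6*c^2 - 12*c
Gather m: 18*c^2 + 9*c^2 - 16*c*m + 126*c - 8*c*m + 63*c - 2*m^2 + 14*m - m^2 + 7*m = 27*c^2 + 189*c - 3*m^2 + m*(21 - 24*c)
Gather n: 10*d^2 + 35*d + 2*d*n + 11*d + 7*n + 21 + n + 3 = 10*d^2 + 46*d + n*(2*d + 8) + 24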